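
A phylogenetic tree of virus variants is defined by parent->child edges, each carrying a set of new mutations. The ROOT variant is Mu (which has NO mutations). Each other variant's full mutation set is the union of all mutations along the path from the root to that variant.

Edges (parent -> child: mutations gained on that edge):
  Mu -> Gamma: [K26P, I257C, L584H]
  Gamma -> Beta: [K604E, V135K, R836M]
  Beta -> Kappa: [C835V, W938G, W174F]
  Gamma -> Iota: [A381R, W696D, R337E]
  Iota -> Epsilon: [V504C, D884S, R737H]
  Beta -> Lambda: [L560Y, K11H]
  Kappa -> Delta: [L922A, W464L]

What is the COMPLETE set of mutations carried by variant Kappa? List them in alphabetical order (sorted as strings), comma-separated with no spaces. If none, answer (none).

At Mu: gained [] -> total []
At Gamma: gained ['K26P', 'I257C', 'L584H'] -> total ['I257C', 'K26P', 'L584H']
At Beta: gained ['K604E', 'V135K', 'R836M'] -> total ['I257C', 'K26P', 'K604E', 'L584H', 'R836M', 'V135K']
At Kappa: gained ['C835V', 'W938G', 'W174F'] -> total ['C835V', 'I257C', 'K26P', 'K604E', 'L584H', 'R836M', 'V135K', 'W174F', 'W938G']

Answer: C835V,I257C,K26P,K604E,L584H,R836M,V135K,W174F,W938G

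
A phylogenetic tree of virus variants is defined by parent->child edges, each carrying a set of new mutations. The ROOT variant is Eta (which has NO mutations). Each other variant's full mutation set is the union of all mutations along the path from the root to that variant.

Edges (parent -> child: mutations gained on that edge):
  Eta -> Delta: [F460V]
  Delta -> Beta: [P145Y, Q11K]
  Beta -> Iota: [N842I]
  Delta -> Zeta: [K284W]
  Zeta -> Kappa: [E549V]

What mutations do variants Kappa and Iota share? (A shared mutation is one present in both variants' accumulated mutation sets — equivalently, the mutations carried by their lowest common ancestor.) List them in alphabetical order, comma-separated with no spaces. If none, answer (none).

Accumulating mutations along path to Kappa:
  At Eta: gained [] -> total []
  At Delta: gained ['F460V'] -> total ['F460V']
  At Zeta: gained ['K284W'] -> total ['F460V', 'K284W']
  At Kappa: gained ['E549V'] -> total ['E549V', 'F460V', 'K284W']
Mutations(Kappa) = ['E549V', 'F460V', 'K284W']
Accumulating mutations along path to Iota:
  At Eta: gained [] -> total []
  At Delta: gained ['F460V'] -> total ['F460V']
  At Beta: gained ['P145Y', 'Q11K'] -> total ['F460V', 'P145Y', 'Q11K']
  At Iota: gained ['N842I'] -> total ['F460V', 'N842I', 'P145Y', 'Q11K']
Mutations(Iota) = ['F460V', 'N842I', 'P145Y', 'Q11K']
Intersection: ['E549V', 'F460V', 'K284W'] ∩ ['F460V', 'N842I', 'P145Y', 'Q11K'] = ['F460V']

Answer: F460V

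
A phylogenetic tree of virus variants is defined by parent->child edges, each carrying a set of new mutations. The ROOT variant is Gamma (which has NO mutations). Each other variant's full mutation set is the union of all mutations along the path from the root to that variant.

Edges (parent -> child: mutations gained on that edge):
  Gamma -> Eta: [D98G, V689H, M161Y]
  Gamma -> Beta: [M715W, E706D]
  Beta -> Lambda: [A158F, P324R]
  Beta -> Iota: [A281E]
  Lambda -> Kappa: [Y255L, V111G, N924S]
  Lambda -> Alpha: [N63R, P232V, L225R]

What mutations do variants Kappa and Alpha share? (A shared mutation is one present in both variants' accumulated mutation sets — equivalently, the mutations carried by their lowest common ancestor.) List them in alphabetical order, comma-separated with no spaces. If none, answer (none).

Accumulating mutations along path to Kappa:
  At Gamma: gained [] -> total []
  At Beta: gained ['M715W', 'E706D'] -> total ['E706D', 'M715W']
  At Lambda: gained ['A158F', 'P324R'] -> total ['A158F', 'E706D', 'M715W', 'P324R']
  At Kappa: gained ['Y255L', 'V111G', 'N924S'] -> total ['A158F', 'E706D', 'M715W', 'N924S', 'P324R', 'V111G', 'Y255L']
Mutations(Kappa) = ['A158F', 'E706D', 'M715W', 'N924S', 'P324R', 'V111G', 'Y255L']
Accumulating mutations along path to Alpha:
  At Gamma: gained [] -> total []
  At Beta: gained ['M715W', 'E706D'] -> total ['E706D', 'M715W']
  At Lambda: gained ['A158F', 'P324R'] -> total ['A158F', 'E706D', 'M715W', 'P324R']
  At Alpha: gained ['N63R', 'P232V', 'L225R'] -> total ['A158F', 'E706D', 'L225R', 'M715W', 'N63R', 'P232V', 'P324R']
Mutations(Alpha) = ['A158F', 'E706D', 'L225R', 'M715W', 'N63R', 'P232V', 'P324R']
Intersection: ['A158F', 'E706D', 'M715W', 'N924S', 'P324R', 'V111G', 'Y255L'] ∩ ['A158F', 'E706D', 'L225R', 'M715W', 'N63R', 'P232V', 'P324R'] = ['A158F', 'E706D', 'M715W', 'P324R']

Answer: A158F,E706D,M715W,P324R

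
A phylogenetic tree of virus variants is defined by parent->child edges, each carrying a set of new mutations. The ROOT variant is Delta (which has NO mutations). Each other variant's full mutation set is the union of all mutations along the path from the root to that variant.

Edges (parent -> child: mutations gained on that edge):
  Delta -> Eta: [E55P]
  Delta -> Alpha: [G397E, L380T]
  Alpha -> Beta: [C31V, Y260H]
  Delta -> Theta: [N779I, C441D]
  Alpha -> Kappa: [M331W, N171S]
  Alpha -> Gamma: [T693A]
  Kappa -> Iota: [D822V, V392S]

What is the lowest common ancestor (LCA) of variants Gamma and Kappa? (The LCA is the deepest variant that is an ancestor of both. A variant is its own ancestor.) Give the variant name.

Path from root to Gamma: Delta -> Alpha -> Gamma
  ancestors of Gamma: {Delta, Alpha, Gamma}
Path from root to Kappa: Delta -> Alpha -> Kappa
  ancestors of Kappa: {Delta, Alpha, Kappa}
Common ancestors: {Delta, Alpha}
Walk up from Kappa: Kappa (not in ancestors of Gamma), Alpha (in ancestors of Gamma), Delta (in ancestors of Gamma)
Deepest common ancestor (LCA) = Alpha

Answer: Alpha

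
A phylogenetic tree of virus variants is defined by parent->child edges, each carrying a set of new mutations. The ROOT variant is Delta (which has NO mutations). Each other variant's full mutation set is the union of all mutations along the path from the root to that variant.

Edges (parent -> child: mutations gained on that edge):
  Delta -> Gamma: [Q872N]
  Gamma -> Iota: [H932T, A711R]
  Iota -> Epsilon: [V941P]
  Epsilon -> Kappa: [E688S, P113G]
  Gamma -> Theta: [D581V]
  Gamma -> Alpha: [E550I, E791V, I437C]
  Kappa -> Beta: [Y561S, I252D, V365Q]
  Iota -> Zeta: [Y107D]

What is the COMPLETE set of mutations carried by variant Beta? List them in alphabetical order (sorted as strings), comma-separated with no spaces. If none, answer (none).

At Delta: gained [] -> total []
At Gamma: gained ['Q872N'] -> total ['Q872N']
At Iota: gained ['H932T', 'A711R'] -> total ['A711R', 'H932T', 'Q872N']
At Epsilon: gained ['V941P'] -> total ['A711R', 'H932T', 'Q872N', 'V941P']
At Kappa: gained ['E688S', 'P113G'] -> total ['A711R', 'E688S', 'H932T', 'P113G', 'Q872N', 'V941P']
At Beta: gained ['Y561S', 'I252D', 'V365Q'] -> total ['A711R', 'E688S', 'H932T', 'I252D', 'P113G', 'Q872N', 'V365Q', 'V941P', 'Y561S']

Answer: A711R,E688S,H932T,I252D,P113G,Q872N,V365Q,V941P,Y561S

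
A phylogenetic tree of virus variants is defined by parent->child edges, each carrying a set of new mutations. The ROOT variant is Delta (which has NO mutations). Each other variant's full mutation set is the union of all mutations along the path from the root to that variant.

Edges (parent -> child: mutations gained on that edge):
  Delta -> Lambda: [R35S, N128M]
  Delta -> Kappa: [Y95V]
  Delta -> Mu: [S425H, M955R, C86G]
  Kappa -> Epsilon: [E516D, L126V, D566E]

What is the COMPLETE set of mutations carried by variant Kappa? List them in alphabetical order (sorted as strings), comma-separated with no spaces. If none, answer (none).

At Delta: gained [] -> total []
At Kappa: gained ['Y95V'] -> total ['Y95V']

Answer: Y95V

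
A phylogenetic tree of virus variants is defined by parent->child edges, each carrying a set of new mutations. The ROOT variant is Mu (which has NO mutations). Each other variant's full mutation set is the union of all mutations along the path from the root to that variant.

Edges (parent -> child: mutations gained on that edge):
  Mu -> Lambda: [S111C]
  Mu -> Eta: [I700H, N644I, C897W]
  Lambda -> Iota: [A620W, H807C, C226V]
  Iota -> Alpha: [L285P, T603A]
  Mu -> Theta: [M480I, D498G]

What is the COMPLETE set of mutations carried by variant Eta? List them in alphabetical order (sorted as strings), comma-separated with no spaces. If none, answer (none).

Answer: C897W,I700H,N644I

Derivation:
At Mu: gained [] -> total []
At Eta: gained ['I700H', 'N644I', 'C897W'] -> total ['C897W', 'I700H', 'N644I']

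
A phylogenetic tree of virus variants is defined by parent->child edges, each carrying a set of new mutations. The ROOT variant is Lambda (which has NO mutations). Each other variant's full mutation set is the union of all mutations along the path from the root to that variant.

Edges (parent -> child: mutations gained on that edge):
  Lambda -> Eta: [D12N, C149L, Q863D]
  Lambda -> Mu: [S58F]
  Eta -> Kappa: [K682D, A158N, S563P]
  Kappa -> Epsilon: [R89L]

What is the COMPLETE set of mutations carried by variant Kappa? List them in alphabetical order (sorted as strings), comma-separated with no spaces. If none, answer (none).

Answer: A158N,C149L,D12N,K682D,Q863D,S563P

Derivation:
At Lambda: gained [] -> total []
At Eta: gained ['D12N', 'C149L', 'Q863D'] -> total ['C149L', 'D12N', 'Q863D']
At Kappa: gained ['K682D', 'A158N', 'S563P'] -> total ['A158N', 'C149L', 'D12N', 'K682D', 'Q863D', 'S563P']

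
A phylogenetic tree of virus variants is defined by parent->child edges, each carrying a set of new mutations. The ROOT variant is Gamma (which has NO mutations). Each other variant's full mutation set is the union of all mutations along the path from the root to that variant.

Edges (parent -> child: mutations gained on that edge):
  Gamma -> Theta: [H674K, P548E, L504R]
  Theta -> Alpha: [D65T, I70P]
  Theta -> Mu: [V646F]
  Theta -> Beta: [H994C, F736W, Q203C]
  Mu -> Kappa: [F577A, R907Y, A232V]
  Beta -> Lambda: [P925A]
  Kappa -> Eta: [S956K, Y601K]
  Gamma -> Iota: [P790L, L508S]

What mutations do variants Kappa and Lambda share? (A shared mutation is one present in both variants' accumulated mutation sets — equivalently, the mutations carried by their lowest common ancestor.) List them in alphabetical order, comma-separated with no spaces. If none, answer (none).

Answer: H674K,L504R,P548E

Derivation:
Accumulating mutations along path to Kappa:
  At Gamma: gained [] -> total []
  At Theta: gained ['H674K', 'P548E', 'L504R'] -> total ['H674K', 'L504R', 'P548E']
  At Mu: gained ['V646F'] -> total ['H674K', 'L504R', 'P548E', 'V646F']
  At Kappa: gained ['F577A', 'R907Y', 'A232V'] -> total ['A232V', 'F577A', 'H674K', 'L504R', 'P548E', 'R907Y', 'V646F']
Mutations(Kappa) = ['A232V', 'F577A', 'H674K', 'L504R', 'P548E', 'R907Y', 'V646F']
Accumulating mutations along path to Lambda:
  At Gamma: gained [] -> total []
  At Theta: gained ['H674K', 'P548E', 'L504R'] -> total ['H674K', 'L504R', 'P548E']
  At Beta: gained ['H994C', 'F736W', 'Q203C'] -> total ['F736W', 'H674K', 'H994C', 'L504R', 'P548E', 'Q203C']
  At Lambda: gained ['P925A'] -> total ['F736W', 'H674K', 'H994C', 'L504R', 'P548E', 'P925A', 'Q203C']
Mutations(Lambda) = ['F736W', 'H674K', 'H994C', 'L504R', 'P548E', 'P925A', 'Q203C']
Intersection: ['A232V', 'F577A', 'H674K', 'L504R', 'P548E', 'R907Y', 'V646F'] ∩ ['F736W', 'H674K', 'H994C', 'L504R', 'P548E', 'P925A', 'Q203C'] = ['H674K', 'L504R', 'P548E']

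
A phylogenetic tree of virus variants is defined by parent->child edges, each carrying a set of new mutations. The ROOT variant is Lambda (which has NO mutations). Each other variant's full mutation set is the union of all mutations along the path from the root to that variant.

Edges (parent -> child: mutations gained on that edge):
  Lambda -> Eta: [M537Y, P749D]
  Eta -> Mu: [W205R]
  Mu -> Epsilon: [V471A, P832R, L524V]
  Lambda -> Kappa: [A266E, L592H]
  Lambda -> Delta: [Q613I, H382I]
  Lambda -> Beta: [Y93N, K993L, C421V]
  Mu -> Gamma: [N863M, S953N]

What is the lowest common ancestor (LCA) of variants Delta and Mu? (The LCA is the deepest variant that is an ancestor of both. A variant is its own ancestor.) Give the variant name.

Answer: Lambda

Derivation:
Path from root to Delta: Lambda -> Delta
  ancestors of Delta: {Lambda, Delta}
Path from root to Mu: Lambda -> Eta -> Mu
  ancestors of Mu: {Lambda, Eta, Mu}
Common ancestors: {Lambda}
Walk up from Mu: Mu (not in ancestors of Delta), Eta (not in ancestors of Delta), Lambda (in ancestors of Delta)
Deepest common ancestor (LCA) = Lambda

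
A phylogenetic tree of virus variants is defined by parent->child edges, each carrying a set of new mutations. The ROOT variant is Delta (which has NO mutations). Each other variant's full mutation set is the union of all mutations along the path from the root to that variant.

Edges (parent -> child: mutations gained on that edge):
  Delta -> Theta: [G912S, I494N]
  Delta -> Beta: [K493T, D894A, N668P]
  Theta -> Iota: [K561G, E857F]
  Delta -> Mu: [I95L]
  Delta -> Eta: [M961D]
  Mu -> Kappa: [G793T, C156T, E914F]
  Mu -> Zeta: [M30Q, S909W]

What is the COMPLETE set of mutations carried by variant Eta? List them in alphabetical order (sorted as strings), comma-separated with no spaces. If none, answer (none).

Answer: M961D

Derivation:
At Delta: gained [] -> total []
At Eta: gained ['M961D'] -> total ['M961D']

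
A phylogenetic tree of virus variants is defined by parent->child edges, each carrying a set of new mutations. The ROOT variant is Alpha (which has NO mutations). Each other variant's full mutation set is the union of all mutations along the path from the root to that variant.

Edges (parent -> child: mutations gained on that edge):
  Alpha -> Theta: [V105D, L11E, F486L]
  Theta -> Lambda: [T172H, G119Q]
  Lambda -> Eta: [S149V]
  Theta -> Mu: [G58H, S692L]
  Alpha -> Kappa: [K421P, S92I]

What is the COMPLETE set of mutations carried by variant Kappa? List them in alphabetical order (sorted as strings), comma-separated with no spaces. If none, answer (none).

At Alpha: gained [] -> total []
At Kappa: gained ['K421P', 'S92I'] -> total ['K421P', 'S92I']

Answer: K421P,S92I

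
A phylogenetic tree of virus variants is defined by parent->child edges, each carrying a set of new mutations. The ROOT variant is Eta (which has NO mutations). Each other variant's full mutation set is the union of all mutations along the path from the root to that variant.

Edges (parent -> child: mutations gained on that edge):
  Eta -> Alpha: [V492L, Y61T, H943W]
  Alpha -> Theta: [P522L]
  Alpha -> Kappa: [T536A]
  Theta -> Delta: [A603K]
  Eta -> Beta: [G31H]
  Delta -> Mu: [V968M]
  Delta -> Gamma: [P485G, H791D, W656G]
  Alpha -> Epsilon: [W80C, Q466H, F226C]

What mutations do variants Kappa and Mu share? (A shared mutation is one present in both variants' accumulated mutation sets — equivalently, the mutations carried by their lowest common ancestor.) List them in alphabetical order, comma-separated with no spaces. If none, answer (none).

Accumulating mutations along path to Kappa:
  At Eta: gained [] -> total []
  At Alpha: gained ['V492L', 'Y61T', 'H943W'] -> total ['H943W', 'V492L', 'Y61T']
  At Kappa: gained ['T536A'] -> total ['H943W', 'T536A', 'V492L', 'Y61T']
Mutations(Kappa) = ['H943W', 'T536A', 'V492L', 'Y61T']
Accumulating mutations along path to Mu:
  At Eta: gained [] -> total []
  At Alpha: gained ['V492L', 'Y61T', 'H943W'] -> total ['H943W', 'V492L', 'Y61T']
  At Theta: gained ['P522L'] -> total ['H943W', 'P522L', 'V492L', 'Y61T']
  At Delta: gained ['A603K'] -> total ['A603K', 'H943W', 'P522L', 'V492L', 'Y61T']
  At Mu: gained ['V968M'] -> total ['A603K', 'H943W', 'P522L', 'V492L', 'V968M', 'Y61T']
Mutations(Mu) = ['A603K', 'H943W', 'P522L', 'V492L', 'V968M', 'Y61T']
Intersection: ['H943W', 'T536A', 'V492L', 'Y61T'] ∩ ['A603K', 'H943W', 'P522L', 'V492L', 'V968M', 'Y61T'] = ['H943W', 'V492L', 'Y61T']

Answer: H943W,V492L,Y61T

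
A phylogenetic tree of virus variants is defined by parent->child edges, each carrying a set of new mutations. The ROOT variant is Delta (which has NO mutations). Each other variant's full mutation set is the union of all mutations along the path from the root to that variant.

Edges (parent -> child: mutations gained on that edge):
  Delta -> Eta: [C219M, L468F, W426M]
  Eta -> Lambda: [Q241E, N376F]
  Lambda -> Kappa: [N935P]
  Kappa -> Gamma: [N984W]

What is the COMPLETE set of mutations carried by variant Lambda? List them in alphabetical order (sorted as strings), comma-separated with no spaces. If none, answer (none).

Answer: C219M,L468F,N376F,Q241E,W426M

Derivation:
At Delta: gained [] -> total []
At Eta: gained ['C219M', 'L468F', 'W426M'] -> total ['C219M', 'L468F', 'W426M']
At Lambda: gained ['Q241E', 'N376F'] -> total ['C219M', 'L468F', 'N376F', 'Q241E', 'W426M']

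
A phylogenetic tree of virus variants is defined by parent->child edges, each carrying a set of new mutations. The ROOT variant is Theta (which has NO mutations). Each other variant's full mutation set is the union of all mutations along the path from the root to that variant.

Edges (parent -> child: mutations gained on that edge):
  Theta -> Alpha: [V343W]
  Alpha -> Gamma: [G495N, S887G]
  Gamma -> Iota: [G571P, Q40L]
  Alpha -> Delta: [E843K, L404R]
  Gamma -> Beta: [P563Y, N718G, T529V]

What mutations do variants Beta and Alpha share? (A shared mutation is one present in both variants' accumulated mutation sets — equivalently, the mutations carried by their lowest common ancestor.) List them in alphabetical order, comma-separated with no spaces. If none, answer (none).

Accumulating mutations along path to Beta:
  At Theta: gained [] -> total []
  At Alpha: gained ['V343W'] -> total ['V343W']
  At Gamma: gained ['G495N', 'S887G'] -> total ['G495N', 'S887G', 'V343W']
  At Beta: gained ['P563Y', 'N718G', 'T529V'] -> total ['G495N', 'N718G', 'P563Y', 'S887G', 'T529V', 'V343W']
Mutations(Beta) = ['G495N', 'N718G', 'P563Y', 'S887G', 'T529V', 'V343W']
Accumulating mutations along path to Alpha:
  At Theta: gained [] -> total []
  At Alpha: gained ['V343W'] -> total ['V343W']
Mutations(Alpha) = ['V343W']
Intersection: ['G495N', 'N718G', 'P563Y', 'S887G', 'T529V', 'V343W'] ∩ ['V343W'] = ['V343W']

Answer: V343W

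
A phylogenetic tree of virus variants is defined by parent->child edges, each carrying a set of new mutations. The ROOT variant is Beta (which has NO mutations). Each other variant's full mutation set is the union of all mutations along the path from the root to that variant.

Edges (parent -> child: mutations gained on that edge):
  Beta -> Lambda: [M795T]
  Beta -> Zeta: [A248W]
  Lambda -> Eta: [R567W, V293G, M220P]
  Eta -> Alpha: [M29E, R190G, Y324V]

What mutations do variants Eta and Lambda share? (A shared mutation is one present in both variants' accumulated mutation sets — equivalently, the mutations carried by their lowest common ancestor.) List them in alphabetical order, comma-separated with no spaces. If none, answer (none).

Accumulating mutations along path to Eta:
  At Beta: gained [] -> total []
  At Lambda: gained ['M795T'] -> total ['M795T']
  At Eta: gained ['R567W', 'V293G', 'M220P'] -> total ['M220P', 'M795T', 'R567W', 'V293G']
Mutations(Eta) = ['M220P', 'M795T', 'R567W', 'V293G']
Accumulating mutations along path to Lambda:
  At Beta: gained [] -> total []
  At Lambda: gained ['M795T'] -> total ['M795T']
Mutations(Lambda) = ['M795T']
Intersection: ['M220P', 'M795T', 'R567W', 'V293G'] ∩ ['M795T'] = ['M795T']

Answer: M795T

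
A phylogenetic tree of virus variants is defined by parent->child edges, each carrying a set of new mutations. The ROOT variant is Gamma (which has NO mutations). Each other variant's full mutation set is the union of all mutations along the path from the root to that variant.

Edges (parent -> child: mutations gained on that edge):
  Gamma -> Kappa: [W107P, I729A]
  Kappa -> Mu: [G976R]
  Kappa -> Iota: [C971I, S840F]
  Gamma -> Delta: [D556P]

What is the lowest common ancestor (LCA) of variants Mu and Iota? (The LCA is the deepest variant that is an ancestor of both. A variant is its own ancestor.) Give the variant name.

Path from root to Mu: Gamma -> Kappa -> Mu
  ancestors of Mu: {Gamma, Kappa, Mu}
Path from root to Iota: Gamma -> Kappa -> Iota
  ancestors of Iota: {Gamma, Kappa, Iota}
Common ancestors: {Gamma, Kappa}
Walk up from Iota: Iota (not in ancestors of Mu), Kappa (in ancestors of Mu), Gamma (in ancestors of Mu)
Deepest common ancestor (LCA) = Kappa

Answer: Kappa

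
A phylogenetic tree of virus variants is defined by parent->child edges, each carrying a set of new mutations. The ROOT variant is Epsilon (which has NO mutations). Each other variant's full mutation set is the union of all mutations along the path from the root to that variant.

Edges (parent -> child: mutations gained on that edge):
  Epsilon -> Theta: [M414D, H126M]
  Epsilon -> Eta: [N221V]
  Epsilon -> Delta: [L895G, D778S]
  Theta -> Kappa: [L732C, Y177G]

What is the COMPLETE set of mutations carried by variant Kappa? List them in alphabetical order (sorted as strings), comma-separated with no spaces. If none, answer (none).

Answer: H126M,L732C,M414D,Y177G

Derivation:
At Epsilon: gained [] -> total []
At Theta: gained ['M414D', 'H126M'] -> total ['H126M', 'M414D']
At Kappa: gained ['L732C', 'Y177G'] -> total ['H126M', 'L732C', 'M414D', 'Y177G']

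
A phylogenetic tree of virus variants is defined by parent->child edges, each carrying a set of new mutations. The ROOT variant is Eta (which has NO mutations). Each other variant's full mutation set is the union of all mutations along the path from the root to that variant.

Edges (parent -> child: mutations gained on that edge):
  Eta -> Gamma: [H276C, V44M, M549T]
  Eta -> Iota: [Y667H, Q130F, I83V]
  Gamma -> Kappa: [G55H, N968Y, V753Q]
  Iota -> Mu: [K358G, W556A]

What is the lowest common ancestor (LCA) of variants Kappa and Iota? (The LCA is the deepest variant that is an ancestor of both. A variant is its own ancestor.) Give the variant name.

Path from root to Kappa: Eta -> Gamma -> Kappa
  ancestors of Kappa: {Eta, Gamma, Kappa}
Path from root to Iota: Eta -> Iota
  ancestors of Iota: {Eta, Iota}
Common ancestors: {Eta}
Walk up from Iota: Iota (not in ancestors of Kappa), Eta (in ancestors of Kappa)
Deepest common ancestor (LCA) = Eta

Answer: Eta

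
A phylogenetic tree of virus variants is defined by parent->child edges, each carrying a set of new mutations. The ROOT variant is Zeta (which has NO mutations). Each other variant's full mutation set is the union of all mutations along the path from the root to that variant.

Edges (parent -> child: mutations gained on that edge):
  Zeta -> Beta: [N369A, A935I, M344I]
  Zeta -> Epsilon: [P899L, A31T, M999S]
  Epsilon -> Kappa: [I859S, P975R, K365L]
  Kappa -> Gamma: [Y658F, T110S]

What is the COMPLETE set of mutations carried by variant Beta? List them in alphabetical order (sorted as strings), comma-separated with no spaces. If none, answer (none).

At Zeta: gained [] -> total []
At Beta: gained ['N369A', 'A935I', 'M344I'] -> total ['A935I', 'M344I', 'N369A']

Answer: A935I,M344I,N369A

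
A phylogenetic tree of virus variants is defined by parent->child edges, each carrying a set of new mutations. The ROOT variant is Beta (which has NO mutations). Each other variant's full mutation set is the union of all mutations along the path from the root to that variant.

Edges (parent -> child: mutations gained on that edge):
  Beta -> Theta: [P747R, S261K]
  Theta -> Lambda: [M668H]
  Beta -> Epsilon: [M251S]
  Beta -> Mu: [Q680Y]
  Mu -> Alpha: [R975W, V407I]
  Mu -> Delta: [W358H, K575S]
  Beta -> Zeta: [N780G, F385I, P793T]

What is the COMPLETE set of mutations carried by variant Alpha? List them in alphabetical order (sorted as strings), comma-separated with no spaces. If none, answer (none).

At Beta: gained [] -> total []
At Mu: gained ['Q680Y'] -> total ['Q680Y']
At Alpha: gained ['R975W', 'V407I'] -> total ['Q680Y', 'R975W', 'V407I']

Answer: Q680Y,R975W,V407I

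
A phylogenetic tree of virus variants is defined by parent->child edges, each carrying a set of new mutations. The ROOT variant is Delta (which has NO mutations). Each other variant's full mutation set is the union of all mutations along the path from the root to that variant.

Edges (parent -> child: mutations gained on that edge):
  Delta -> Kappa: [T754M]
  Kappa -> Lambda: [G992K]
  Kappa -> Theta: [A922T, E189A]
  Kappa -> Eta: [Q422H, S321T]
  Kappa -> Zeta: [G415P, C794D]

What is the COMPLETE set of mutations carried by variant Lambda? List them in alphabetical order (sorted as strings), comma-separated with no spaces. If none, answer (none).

At Delta: gained [] -> total []
At Kappa: gained ['T754M'] -> total ['T754M']
At Lambda: gained ['G992K'] -> total ['G992K', 'T754M']

Answer: G992K,T754M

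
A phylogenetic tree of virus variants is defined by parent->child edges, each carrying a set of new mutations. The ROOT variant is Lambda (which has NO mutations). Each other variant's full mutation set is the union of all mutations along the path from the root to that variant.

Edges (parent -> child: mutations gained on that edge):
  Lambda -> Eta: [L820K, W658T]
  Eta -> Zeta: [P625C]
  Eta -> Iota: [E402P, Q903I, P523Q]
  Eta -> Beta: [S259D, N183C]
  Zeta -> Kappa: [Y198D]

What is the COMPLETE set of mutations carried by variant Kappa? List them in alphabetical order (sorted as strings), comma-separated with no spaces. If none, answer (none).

At Lambda: gained [] -> total []
At Eta: gained ['L820K', 'W658T'] -> total ['L820K', 'W658T']
At Zeta: gained ['P625C'] -> total ['L820K', 'P625C', 'W658T']
At Kappa: gained ['Y198D'] -> total ['L820K', 'P625C', 'W658T', 'Y198D']

Answer: L820K,P625C,W658T,Y198D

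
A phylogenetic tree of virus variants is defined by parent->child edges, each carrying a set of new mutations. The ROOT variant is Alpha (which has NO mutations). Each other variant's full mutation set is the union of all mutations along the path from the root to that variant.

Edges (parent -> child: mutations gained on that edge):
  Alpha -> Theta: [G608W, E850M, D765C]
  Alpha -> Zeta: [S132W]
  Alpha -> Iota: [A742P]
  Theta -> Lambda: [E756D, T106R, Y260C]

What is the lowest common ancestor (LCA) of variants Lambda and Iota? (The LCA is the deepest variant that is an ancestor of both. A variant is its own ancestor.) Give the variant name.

Path from root to Lambda: Alpha -> Theta -> Lambda
  ancestors of Lambda: {Alpha, Theta, Lambda}
Path from root to Iota: Alpha -> Iota
  ancestors of Iota: {Alpha, Iota}
Common ancestors: {Alpha}
Walk up from Iota: Iota (not in ancestors of Lambda), Alpha (in ancestors of Lambda)
Deepest common ancestor (LCA) = Alpha

Answer: Alpha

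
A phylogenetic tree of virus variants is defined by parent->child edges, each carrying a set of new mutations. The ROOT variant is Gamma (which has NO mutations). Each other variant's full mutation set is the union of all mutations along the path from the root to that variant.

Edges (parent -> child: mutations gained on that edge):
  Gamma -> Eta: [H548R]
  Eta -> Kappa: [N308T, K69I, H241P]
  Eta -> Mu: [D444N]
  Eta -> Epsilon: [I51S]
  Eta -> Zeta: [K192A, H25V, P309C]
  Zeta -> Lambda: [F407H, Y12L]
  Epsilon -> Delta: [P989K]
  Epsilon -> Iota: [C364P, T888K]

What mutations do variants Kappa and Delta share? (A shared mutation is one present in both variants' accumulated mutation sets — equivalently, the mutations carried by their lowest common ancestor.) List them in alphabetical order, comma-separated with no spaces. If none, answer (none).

Accumulating mutations along path to Kappa:
  At Gamma: gained [] -> total []
  At Eta: gained ['H548R'] -> total ['H548R']
  At Kappa: gained ['N308T', 'K69I', 'H241P'] -> total ['H241P', 'H548R', 'K69I', 'N308T']
Mutations(Kappa) = ['H241P', 'H548R', 'K69I', 'N308T']
Accumulating mutations along path to Delta:
  At Gamma: gained [] -> total []
  At Eta: gained ['H548R'] -> total ['H548R']
  At Epsilon: gained ['I51S'] -> total ['H548R', 'I51S']
  At Delta: gained ['P989K'] -> total ['H548R', 'I51S', 'P989K']
Mutations(Delta) = ['H548R', 'I51S', 'P989K']
Intersection: ['H241P', 'H548R', 'K69I', 'N308T'] ∩ ['H548R', 'I51S', 'P989K'] = ['H548R']

Answer: H548R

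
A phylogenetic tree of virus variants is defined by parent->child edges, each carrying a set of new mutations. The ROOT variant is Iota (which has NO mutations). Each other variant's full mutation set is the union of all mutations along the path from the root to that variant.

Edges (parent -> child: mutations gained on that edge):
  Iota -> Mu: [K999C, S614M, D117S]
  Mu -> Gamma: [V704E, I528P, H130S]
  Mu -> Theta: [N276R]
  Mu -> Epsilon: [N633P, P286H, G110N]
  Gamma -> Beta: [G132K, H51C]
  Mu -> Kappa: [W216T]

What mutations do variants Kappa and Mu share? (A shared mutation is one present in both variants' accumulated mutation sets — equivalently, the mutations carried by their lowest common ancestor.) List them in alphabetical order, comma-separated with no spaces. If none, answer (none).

Answer: D117S,K999C,S614M

Derivation:
Accumulating mutations along path to Kappa:
  At Iota: gained [] -> total []
  At Mu: gained ['K999C', 'S614M', 'D117S'] -> total ['D117S', 'K999C', 'S614M']
  At Kappa: gained ['W216T'] -> total ['D117S', 'K999C', 'S614M', 'W216T']
Mutations(Kappa) = ['D117S', 'K999C', 'S614M', 'W216T']
Accumulating mutations along path to Mu:
  At Iota: gained [] -> total []
  At Mu: gained ['K999C', 'S614M', 'D117S'] -> total ['D117S', 'K999C', 'S614M']
Mutations(Mu) = ['D117S', 'K999C', 'S614M']
Intersection: ['D117S', 'K999C', 'S614M', 'W216T'] ∩ ['D117S', 'K999C', 'S614M'] = ['D117S', 'K999C', 'S614M']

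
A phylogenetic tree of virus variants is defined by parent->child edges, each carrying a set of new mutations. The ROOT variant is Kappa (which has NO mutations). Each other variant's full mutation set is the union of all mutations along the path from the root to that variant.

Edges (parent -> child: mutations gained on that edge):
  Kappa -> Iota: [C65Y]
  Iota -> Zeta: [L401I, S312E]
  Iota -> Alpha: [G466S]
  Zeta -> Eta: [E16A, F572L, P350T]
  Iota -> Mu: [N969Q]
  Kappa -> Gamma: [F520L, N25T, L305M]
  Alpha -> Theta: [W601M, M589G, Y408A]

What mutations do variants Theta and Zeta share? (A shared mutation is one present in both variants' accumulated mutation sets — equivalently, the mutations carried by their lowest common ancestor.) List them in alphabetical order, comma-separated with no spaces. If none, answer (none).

Answer: C65Y

Derivation:
Accumulating mutations along path to Theta:
  At Kappa: gained [] -> total []
  At Iota: gained ['C65Y'] -> total ['C65Y']
  At Alpha: gained ['G466S'] -> total ['C65Y', 'G466S']
  At Theta: gained ['W601M', 'M589G', 'Y408A'] -> total ['C65Y', 'G466S', 'M589G', 'W601M', 'Y408A']
Mutations(Theta) = ['C65Y', 'G466S', 'M589G', 'W601M', 'Y408A']
Accumulating mutations along path to Zeta:
  At Kappa: gained [] -> total []
  At Iota: gained ['C65Y'] -> total ['C65Y']
  At Zeta: gained ['L401I', 'S312E'] -> total ['C65Y', 'L401I', 'S312E']
Mutations(Zeta) = ['C65Y', 'L401I', 'S312E']
Intersection: ['C65Y', 'G466S', 'M589G', 'W601M', 'Y408A'] ∩ ['C65Y', 'L401I', 'S312E'] = ['C65Y']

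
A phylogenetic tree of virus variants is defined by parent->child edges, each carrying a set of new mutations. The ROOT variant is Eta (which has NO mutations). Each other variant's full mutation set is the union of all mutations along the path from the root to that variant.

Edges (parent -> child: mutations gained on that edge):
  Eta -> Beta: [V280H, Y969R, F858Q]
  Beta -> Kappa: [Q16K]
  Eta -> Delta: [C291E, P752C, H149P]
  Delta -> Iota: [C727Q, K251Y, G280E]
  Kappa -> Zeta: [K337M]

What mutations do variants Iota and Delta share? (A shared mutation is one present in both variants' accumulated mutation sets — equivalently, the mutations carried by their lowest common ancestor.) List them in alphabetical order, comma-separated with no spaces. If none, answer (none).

Answer: C291E,H149P,P752C

Derivation:
Accumulating mutations along path to Iota:
  At Eta: gained [] -> total []
  At Delta: gained ['C291E', 'P752C', 'H149P'] -> total ['C291E', 'H149P', 'P752C']
  At Iota: gained ['C727Q', 'K251Y', 'G280E'] -> total ['C291E', 'C727Q', 'G280E', 'H149P', 'K251Y', 'P752C']
Mutations(Iota) = ['C291E', 'C727Q', 'G280E', 'H149P', 'K251Y', 'P752C']
Accumulating mutations along path to Delta:
  At Eta: gained [] -> total []
  At Delta: gained ['C291E', 'P752C', 'H149P'] -> total ['C291E', 'H149P', 'P752C']
Mutations(Delta) = ['C291E', 'H149P', 'P752C']
Intersection: ['C291E', 'C727Q', 'G280E', 'H149P', 'K251Y', 'P752C'] ∩ ['C291E', 'H149P', 'P752C'] = ['C291E', 'H149P', 'P752C']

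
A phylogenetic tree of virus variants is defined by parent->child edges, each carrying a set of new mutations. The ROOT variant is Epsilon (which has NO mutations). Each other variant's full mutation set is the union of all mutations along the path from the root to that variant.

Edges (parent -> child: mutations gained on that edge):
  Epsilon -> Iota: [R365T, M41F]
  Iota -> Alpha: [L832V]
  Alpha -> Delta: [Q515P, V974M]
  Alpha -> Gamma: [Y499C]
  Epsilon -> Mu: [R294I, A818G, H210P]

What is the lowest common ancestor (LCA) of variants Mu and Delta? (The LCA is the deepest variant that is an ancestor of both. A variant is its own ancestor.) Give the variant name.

Path from root to Mu: Epsilon -> Mu
  ancestors of Mu: {Epsilon, Mu}
Path from root to Delta: Epsilon -> Iota -> Alpha -> Delta
  ancestors of Delta: {Epsilon, Iota, Alpha, Delta}
Common ancestors: {Epsilon}
Walk up from Delta: Delta (not in ancestors of Mu), Alpha (not in ancestors of Mu), Iota (not in ancestors of Mu), Epsilon (in ancestors of Mu)
Deepest common ancestor (LCA) = Epsilon

Answer: Epsilon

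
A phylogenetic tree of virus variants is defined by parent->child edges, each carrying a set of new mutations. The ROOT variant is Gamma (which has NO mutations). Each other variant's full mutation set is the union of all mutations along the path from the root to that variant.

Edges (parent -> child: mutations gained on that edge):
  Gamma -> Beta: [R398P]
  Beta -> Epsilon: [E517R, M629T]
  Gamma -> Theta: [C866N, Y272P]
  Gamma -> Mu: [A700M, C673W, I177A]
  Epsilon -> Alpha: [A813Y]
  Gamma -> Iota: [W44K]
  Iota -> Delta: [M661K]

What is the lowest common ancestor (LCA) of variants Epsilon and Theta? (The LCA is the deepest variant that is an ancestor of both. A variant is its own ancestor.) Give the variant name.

Path from root to Epsilon: Gamma -> Beta -> Epsilon
  ancestors of Epsilon: {Gamma, Beta, Epsilon}
Path from root to Theta: Gamma -> Theta
  ancestors of Theta: {Gamma, Theta}
Common ancestors: {Gamma}
Walk up from Theta: Theta (not in ancestors of Epsilon), Gamma (in ancestors of Epsilon)
Deepest common ancestor (LCA) = Gamma

Answer: Gamma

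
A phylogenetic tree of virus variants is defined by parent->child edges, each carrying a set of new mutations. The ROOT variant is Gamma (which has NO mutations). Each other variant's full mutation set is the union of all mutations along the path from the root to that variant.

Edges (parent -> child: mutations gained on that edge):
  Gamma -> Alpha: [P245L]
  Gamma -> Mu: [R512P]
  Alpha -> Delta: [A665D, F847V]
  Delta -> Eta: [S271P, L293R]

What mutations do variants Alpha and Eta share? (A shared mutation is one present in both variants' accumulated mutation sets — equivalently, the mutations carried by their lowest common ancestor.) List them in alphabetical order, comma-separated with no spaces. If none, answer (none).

Accumulating mutations along path to Alpha:
  At Gamma: gained [] -> total []
  At Alpha: gained ['P245L'] -> total ['P245L']
Mutations(Alpha) = ['P245L']
Accumulating mutations along path to Eta:
  At Gamma: gained [] -> total []
  At Alpha: gained ['P245L'] -> total ['P245L']
  At Delta: gained ['A665D', 'F847V'] -> total ['A665D', 'F847V', 'P245L']
  At Eta: gained ['S271P', 'L293R'] -> total ['A665D', 'F847V', 'L293R', 'P245L', 'S271P']
Mutations(Eta) = ['A665D', 'F847V', 'L293R', 'P245L', 'S271P']
Intersection: ['P245L'] ∩ ['A665D', 'F847V', 'L293R', 'P245L', 'S271P'] = ['P245L']

Answer: P245L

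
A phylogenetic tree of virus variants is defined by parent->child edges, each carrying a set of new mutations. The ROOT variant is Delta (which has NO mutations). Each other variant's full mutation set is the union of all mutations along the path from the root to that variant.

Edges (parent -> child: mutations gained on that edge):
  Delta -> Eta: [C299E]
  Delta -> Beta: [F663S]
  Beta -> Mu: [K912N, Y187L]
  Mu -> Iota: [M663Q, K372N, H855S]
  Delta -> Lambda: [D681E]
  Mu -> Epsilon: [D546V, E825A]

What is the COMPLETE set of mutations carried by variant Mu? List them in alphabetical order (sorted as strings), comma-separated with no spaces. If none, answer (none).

At Delta: gained [] -> total []
At Beta: gained ['F663S'] -> total ['F663S']
At Mu: gained ['K912N', 'Y187L'] -> total ['F663S', 'K912N', 'Y187L']

Answer: F663S,K912N,Y187L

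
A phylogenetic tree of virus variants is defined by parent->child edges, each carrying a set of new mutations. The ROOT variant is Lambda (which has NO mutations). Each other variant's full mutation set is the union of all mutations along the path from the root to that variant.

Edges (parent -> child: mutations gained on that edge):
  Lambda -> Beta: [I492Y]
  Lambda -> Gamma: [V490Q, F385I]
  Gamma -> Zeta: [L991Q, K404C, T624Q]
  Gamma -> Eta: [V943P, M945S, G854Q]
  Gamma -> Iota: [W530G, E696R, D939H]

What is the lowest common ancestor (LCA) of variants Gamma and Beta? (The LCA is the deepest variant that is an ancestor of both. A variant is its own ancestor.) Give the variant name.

Answer: Lambda

Derivation:
Path from root to Gamma: Lambda -> Gamma
  ancestors of Gamma: {Lambda, Gamma}
Path from root to Beta: Lambda -> Beta
  ancestors of Beta: {Lambda, Beta}
Common ancestors: {Lambda}
Walk up from Beta: Beta (not in ancestors of Gamma), Lambda (in ancestors of Gamma)
Deepest common ancestor (LCA) = Lambda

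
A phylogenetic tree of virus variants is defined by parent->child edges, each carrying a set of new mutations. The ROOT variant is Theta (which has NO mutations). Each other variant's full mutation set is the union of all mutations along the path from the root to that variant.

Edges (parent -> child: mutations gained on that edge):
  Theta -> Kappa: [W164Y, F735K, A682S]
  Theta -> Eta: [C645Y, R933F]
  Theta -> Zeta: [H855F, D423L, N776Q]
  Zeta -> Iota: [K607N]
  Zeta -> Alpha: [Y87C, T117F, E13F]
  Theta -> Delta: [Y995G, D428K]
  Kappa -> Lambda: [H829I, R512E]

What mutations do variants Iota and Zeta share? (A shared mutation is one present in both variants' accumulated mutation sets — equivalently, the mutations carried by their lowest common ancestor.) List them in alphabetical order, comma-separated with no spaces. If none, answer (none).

Answer: D423L,H855F,N776Q

Derivation:
Accumulating mutations along path to Iota:
  At Theta: gained [] -> total []
  At Zeta: gained ['H855F', 'D423L', 'N776Q'] -> total ['D423L', 'H855F', 'N776Q']
  At Iota: gained ['K607N'] -> total ['D423L', 'H855F', 'K607N', 'N776Q']
Mutations(Iota) = ['D423L', 'H855F', 'K607N', 'N776Q']
Accumulating mutations along path to Zeta:
  At Theta: gained [] -> total []
  At Zeta: gained ['H855F', 'D423L', 'N776Q'] -> total ['D423L', 'H855F', 'N776Q']
Mutations(Zeta) = ['D423L', 'H855F', 'N776Q']
Intersection: ['D423L', 'H855F', 'K607N', 'N776Q'] ∩ ['D423L', 'H855F', 'N776Q'] = ['D423L', 'H855F', 'N776Q']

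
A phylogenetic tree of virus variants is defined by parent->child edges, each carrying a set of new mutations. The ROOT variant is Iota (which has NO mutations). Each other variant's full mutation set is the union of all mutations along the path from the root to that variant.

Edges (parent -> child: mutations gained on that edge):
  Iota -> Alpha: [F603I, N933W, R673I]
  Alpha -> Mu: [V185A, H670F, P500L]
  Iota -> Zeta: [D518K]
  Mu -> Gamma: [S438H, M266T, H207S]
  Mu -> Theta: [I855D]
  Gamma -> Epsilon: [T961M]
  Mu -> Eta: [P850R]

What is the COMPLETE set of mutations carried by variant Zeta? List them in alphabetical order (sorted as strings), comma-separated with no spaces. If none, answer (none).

Answer: D518K

Derivation:
At Iota: gained [] -> total []
At Zeta: gained ['D518K'] -> total ['D518K']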